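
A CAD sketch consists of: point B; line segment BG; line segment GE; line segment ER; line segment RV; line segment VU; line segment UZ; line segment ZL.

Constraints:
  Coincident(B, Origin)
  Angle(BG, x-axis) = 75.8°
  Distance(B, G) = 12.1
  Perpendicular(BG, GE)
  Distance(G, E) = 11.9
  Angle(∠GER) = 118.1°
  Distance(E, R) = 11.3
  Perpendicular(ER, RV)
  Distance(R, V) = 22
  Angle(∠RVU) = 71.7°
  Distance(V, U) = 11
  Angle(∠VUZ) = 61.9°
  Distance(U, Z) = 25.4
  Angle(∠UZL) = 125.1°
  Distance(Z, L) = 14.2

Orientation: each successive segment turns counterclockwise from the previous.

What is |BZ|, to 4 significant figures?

20.76

B is at the origin; BG runs at 75.8° with length 12.1, so G = (2.968, 11.73). BG ⟂ GE, so GE runs at 165.8°; with |GE| = 11.9, E = (-8.568, 14.65). ∠GER = 118.1° gives ER at -132.3° from the x-axis; with |ER| = 11.3, R = (-16.17, 6.292). ER ⟂ RV, so RV runs at -42.30°; with |RV| = 22.0, V = (0.09866, -8.515). ∠RVU = 71.7° gives VU at 66.00° from the x-axis; with |VU| = 11.0, U = (4.573, 1.534). ∠VUZ = 61.9° gives UZ at -175.9° from the x-axis; with |UZ| = 25.4, Z = (-20.76, -0.2817). Then |BZ| = |Z − B| = 20.76.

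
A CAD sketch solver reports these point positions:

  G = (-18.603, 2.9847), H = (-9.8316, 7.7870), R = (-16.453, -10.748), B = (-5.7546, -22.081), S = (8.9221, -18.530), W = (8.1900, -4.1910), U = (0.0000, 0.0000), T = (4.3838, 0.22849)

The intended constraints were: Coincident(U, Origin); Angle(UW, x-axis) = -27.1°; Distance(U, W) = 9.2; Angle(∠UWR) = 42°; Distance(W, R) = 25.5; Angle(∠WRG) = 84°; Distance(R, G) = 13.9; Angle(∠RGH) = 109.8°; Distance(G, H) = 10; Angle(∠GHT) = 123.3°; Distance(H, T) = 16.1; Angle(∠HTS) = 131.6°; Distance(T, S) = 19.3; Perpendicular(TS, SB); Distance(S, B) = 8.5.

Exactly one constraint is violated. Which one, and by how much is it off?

Distance(S, B) = 8.5 — off by 6.60.

U = (0.00, 0.00) ✓; UW at -27.10° ✓; |UW| = 9.200 ✓; ∠UWR = 42.00° ✓; |WR| = 25.50 ✓; ∠WRG = 84.00° ✓; |RG| = 13.90 ✓; ∠RGH = 109.8° ✓; |GH| = 10.00 ✓; ∠GHT = 123.3° ✓; |HT| = 16.10 ✓; ∠HTS = 131.6° ✓; |TS| = 19.30 ✓; ∠(TS, SB) = 90.00° ✓; |SB| = 15.10 ✗.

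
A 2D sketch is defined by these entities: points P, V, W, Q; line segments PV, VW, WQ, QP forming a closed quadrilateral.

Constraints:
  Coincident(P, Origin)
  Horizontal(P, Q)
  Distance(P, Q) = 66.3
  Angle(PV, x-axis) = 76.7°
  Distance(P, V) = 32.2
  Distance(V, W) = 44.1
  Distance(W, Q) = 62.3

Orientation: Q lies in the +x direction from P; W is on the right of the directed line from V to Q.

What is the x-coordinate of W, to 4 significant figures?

5.311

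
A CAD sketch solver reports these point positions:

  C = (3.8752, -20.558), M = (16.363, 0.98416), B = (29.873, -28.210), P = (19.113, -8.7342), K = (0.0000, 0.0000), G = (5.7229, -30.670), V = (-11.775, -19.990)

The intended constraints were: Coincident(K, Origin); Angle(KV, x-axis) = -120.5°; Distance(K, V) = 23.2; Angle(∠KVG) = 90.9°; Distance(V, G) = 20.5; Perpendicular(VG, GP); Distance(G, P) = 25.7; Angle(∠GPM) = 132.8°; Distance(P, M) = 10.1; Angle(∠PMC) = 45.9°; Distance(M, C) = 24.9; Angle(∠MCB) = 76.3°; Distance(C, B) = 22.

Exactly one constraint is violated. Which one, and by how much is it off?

Distance(C, B) = 22 — off by 5.10.

K = (0.00, 0.00) ✓; KV at -120.5° ✓; |KV| = 23.20 ✓; ∠KVG = 90.90° ✓; |VG| = 20.50 ✓; ∠(VG, GP) = 90.00° ✓; |GP| = 25.70 ✓; ∠GPM = 132.8° ✓; |PM| = 10.10 ✓; ∠PMC = 45.90° ✓; |MC| = 24.90 ✓; ∠MCB = 76.30° ✓; |CB| = 27.10 ✗.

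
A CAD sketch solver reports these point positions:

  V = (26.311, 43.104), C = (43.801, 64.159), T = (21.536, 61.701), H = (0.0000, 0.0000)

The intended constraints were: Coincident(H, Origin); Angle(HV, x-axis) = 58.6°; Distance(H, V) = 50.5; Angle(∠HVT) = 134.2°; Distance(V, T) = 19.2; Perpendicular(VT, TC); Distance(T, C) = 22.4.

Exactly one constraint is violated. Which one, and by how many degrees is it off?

Perpendicular(VT, TC) — off by 8.10°.

H = (0.00, 0.00) ✓; HV at 58.60° ✓; |HV| = 50.50 ✓; ∠HVT = 134.2° ✓; |VT| = 19.20 ✓; ∠(VT, TC) = 98.10° ✗; |TC| = 22.40 ✓.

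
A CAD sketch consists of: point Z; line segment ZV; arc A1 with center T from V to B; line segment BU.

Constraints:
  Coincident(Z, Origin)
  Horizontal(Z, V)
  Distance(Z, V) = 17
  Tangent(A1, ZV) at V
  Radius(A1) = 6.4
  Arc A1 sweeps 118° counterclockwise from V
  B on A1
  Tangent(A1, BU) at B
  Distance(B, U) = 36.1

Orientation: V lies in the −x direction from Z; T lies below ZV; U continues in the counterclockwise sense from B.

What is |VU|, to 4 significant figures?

42.80

On A1, V sits at bearing 90° from T; a 118° counterclockwise sweep puts B at bearing 208°, so B = T + 6.4·(cos 208°, sin 208°) = (-22.65, -9.405). The tangent condition forces TB to be normal to BU, so BU runs along (−sin 208°, cos 208°); with |BU| = 36.1, U = (-5.703, -41.28). Then |VU| = |U − V| = 42.80.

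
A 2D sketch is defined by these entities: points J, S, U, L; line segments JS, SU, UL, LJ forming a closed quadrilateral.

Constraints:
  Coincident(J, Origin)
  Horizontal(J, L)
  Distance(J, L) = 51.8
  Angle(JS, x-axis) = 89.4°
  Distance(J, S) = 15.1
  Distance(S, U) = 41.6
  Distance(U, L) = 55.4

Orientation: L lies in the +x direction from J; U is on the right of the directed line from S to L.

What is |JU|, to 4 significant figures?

26.58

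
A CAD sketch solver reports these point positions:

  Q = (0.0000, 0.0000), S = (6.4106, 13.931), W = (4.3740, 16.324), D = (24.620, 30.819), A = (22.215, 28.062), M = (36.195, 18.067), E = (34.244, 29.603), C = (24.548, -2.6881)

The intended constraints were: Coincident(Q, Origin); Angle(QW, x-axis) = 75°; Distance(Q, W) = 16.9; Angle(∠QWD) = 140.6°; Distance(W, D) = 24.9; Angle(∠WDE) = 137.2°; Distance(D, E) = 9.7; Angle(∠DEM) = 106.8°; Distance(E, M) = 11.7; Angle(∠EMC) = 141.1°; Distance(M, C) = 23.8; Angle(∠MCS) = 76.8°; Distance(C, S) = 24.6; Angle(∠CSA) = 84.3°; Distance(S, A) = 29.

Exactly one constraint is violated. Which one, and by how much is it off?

Distance(S, A) = 29 — off by 7.80.

Q = (0.00, 0.00) ✓; QW at 75.00° ✓; |QW| = 16.90 ✓; ∠QWD = 140.6° ✓; |WD| = 24.90 ✓; ∠WDE = 137.2° ✓; |DE| = 9.701 ✓; ∠DEM = 106.8° ✓; |EM| = 11.70 ✓; ∠EMC = 141.1° ✓; |MC| = 23.80 ✓; ∠MCS = 76.80° ✓; |CS| = 24.60 ✓; ∠CSA = 84.30° ✓; |SA| = 21.20 ✗.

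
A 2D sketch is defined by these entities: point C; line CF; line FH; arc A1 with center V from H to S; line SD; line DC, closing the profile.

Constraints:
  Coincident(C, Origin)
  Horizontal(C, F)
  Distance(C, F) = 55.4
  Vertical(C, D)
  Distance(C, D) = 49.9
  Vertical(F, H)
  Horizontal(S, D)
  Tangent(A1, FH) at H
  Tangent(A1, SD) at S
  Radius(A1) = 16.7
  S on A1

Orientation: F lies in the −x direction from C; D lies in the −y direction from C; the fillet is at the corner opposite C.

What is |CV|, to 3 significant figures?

51.0

C is at the origin; C and F share the same y with |CF| = 55.4 and F on the −x side, so F = (-55.4, 0.00). CD is vertical with |CD| = 49.9 and D on the −y side, so D = (0.00, -49.9). The virtual corner opposite C is at (-55.4, -49.9). Since A1 is tangent to FH there, VH ⟂ FH and the tangent condition forces VS to be normal to SD, with radius 16.7, so the center V sits 16.7 in from both sides at V = (-38.7, -33.2). Then |CV| = |V − C| = 51.0.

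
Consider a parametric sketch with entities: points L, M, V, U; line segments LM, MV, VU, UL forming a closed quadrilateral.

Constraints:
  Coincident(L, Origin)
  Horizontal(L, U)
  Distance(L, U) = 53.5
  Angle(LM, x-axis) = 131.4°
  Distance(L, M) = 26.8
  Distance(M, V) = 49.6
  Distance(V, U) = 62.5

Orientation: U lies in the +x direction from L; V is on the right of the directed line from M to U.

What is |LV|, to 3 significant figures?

27.3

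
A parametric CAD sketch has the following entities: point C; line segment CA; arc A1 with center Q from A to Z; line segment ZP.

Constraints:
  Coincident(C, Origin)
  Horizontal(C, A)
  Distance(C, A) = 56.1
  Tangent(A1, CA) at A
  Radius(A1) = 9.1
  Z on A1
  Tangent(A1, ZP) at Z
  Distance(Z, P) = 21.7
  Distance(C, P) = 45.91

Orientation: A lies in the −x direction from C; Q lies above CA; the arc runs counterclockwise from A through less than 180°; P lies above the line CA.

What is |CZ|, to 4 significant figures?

48.15

Checks: |QZ| = 9.100 ✓; ∠(QZ, ZP) = 90.00° ✓; |ZP| = 21.70 ✓; |CP| = 45.91 ✓.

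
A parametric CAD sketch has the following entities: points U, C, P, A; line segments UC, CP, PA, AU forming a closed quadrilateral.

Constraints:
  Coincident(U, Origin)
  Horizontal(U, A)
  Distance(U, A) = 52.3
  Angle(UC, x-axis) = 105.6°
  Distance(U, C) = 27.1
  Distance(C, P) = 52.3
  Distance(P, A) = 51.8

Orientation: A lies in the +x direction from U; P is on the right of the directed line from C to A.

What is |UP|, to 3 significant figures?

25.2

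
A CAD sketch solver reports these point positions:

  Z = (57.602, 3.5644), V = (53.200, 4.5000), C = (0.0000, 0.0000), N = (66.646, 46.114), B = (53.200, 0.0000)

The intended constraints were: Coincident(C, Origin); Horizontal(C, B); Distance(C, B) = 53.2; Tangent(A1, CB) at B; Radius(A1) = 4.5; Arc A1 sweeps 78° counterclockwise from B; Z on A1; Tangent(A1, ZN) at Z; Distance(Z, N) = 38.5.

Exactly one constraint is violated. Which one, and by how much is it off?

Distance(Z, N) = 38.5 — off by 5.00.

C = (0.00, 0.00) ✓; C.y = 0.00, B.y = 0.00 ✓; |CB| = 53.20 ✓; ∠(VB, BC) = 90.00° ✓; |VB| = 4.500 ✓; bearing(V→Z) − bearing(V→B) = 78.00° ✓; |VZ| = 4.500 ✓; ∠(VZ, ZN) = 90.00° ✓; |ZN| = 43.50 ✗.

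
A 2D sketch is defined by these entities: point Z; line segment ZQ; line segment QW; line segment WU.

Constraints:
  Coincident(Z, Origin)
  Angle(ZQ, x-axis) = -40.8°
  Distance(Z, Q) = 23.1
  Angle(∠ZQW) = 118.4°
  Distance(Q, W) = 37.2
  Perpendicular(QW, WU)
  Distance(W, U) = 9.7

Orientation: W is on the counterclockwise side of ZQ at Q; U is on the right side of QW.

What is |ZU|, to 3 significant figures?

56.8

Z is at the origin; ZQ runs at -40.8° with length 23.1, so Q = 23.1·(cos -40.8°, sin -40.8°) = (17.5, -15.1). ∠ZQW = 118.4°, so QW runs at -40.8° + (180° − 118.4°) = 20.8° from the x-axis; with |QW| = 37.2, W = Q + 37.2·(cos 20.8°, sin 20.8°) = (52.3, -1.88). QW is perpendicular to WU; with |WU| = 9.7 on the right of QW, U = W + 9.7·(0.355, -0.935) = (55.7, -11.0). Then |ZU| = |U − Z| = 56.8.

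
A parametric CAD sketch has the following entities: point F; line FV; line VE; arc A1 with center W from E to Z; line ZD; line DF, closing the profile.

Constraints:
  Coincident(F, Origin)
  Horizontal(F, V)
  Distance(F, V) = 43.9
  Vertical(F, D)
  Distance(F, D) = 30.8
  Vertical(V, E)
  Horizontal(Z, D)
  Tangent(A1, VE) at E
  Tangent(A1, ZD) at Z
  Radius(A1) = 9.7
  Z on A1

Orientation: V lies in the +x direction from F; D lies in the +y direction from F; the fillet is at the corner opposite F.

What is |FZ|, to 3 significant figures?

46.0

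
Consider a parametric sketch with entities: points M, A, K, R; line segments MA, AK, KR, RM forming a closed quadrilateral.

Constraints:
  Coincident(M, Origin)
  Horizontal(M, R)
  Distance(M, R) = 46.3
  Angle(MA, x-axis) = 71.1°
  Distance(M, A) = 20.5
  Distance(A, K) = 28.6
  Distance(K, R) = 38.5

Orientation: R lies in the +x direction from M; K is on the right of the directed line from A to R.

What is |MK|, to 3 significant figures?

12.7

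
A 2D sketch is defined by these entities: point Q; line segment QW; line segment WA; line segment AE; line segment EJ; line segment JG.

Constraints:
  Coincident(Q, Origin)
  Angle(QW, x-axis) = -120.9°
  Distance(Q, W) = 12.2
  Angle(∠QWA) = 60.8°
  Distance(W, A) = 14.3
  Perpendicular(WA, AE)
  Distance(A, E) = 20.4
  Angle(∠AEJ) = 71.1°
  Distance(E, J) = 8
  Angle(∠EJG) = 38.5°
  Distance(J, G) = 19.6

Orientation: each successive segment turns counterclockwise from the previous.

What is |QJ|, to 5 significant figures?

7.2013

Q is at the origin; QW runs at -120.9° with length 12.2, so W = (-6.2652, -10.468). ∠QWA = 60.8° gives WA at -1.7000° from the x-axis; with |WA| = 14.3, A = (8.0285, -10.893). The perpendicularity gives AE at right angles to WA, so AE runs at 88.300°; with |AE| = 20.4, E = (8.6337, 9.4984). ∠AEJ = 71.1° gives EJ at -162.80° from the x-axis; with |EJ| = 8.0, J = (0.99147, 7.1327). Then |QJ| = |J − Q| = 7.2013.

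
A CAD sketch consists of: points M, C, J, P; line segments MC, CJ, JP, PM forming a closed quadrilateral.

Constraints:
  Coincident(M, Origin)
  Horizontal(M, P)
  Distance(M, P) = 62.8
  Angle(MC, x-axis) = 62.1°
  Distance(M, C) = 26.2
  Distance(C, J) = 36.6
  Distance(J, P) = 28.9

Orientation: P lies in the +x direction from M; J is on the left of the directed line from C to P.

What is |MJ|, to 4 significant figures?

54.96

M is at the origin; M and P share the same y with |MP| = 62.8 and P in +x, so P = (62.8, 0). MC runs at 62.1° with |MC| = 26.2, so C = (12.26, 23.15). J is determined by |CJ| = 36.6 and |JP| = 28.9 together: it lies at the intersection of circle(C, 36.6) and circle(P, 28.9). With |CP| = 55.59, the foot of the radical line on CP is 32.33 from C and the perpendicular offset is √(36.6² − 32.33²) = 17.15. Taking the left-of-CP solution: J = (48.80, 25.28).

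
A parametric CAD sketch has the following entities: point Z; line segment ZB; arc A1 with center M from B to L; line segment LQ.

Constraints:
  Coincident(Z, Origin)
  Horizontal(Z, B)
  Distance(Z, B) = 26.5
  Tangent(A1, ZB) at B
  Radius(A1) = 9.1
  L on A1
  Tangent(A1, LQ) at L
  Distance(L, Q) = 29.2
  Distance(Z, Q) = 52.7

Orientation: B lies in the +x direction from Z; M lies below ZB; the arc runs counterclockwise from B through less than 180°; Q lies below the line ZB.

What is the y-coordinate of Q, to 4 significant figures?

-38.00

Checks: |ML| = 9.100 ✓; ∠(ML, LQ) = 90.00° ✓; |LQ| = 29.20 ✓; |ZQ| = 52.70 ✓.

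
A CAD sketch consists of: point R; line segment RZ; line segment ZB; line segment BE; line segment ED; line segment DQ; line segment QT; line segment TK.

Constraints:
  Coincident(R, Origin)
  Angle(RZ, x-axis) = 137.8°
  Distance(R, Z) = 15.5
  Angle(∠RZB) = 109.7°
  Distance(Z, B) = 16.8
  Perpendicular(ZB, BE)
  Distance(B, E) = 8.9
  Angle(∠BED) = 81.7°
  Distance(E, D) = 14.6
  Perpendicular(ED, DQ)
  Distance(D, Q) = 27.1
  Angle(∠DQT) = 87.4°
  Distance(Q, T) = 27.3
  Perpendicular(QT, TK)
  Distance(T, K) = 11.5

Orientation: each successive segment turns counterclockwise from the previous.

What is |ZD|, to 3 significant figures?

7.19

R is at the origin; RZ runs at 137.8° with length 15.5, so Z = (-11.5, 10.4). ∠RZB = 109.7° gives ZB at -152° from the x-axis; with |ZB| = 16.8, B = (-26.3, 2.50). ZB is perpendicular to BE, so BE runs at -61.9°; with |BE| = 8.9, E = (-22.1, -5.35). ∠BED = 81.7° gives ED at 36.4° from the x-axis; with |ED| = 14.6, D = (-10.4, 3.31). Then |ZD| = |D − Z| = 7.19.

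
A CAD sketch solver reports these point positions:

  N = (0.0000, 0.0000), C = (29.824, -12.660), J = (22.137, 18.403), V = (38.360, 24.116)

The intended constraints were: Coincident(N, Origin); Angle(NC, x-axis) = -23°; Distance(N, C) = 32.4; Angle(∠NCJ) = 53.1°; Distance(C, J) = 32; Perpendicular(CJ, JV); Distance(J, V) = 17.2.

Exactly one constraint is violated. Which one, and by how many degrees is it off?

Perpendicular(CJ, JV) — off by 5.50°.

N = (0.00, 0.00) ✓; NC at -23.00° ✓; |NC| = 32.40 ✓; ∠NCJ = 53.10° ✓; |CJ| = 32.00 ✓; ∠(CJ, JV) = 84.50° ✗; |JV| = 17.20 ✓.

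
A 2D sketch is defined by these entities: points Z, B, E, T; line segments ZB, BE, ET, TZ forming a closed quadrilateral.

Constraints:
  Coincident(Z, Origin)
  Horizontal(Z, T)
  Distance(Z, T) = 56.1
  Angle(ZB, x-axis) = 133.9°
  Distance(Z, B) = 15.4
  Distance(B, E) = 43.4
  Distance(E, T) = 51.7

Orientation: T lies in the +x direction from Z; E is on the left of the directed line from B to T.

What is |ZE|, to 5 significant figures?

45.146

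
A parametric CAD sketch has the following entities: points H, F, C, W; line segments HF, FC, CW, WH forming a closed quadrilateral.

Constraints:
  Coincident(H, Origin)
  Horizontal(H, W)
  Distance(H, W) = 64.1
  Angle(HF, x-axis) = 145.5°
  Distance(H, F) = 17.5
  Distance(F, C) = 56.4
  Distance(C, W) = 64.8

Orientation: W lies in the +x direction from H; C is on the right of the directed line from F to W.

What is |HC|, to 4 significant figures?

41.52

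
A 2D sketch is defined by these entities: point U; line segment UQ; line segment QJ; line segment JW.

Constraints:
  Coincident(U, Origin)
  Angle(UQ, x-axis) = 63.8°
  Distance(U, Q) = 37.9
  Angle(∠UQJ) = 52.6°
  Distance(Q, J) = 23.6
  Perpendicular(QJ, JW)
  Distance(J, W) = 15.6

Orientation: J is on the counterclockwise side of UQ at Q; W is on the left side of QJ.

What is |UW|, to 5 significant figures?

14.520

∠UQJ = 52.6°, so QJ runs at 63.8° + (180° − 52.6°) = 191.20° from the x-axis; with |QJ| = 23.6, J = Q + 23.6·(cos 191.20°, sin 191.20°) = (-6.4175, 29.422). QJ ⟂ JW; with |JW| = 15.6 on the left of QJ, W = J + 15.6·(0.19423, -0.98096) = (-3.3874, 14.119). Then |UW| = |W − U| = 14.520.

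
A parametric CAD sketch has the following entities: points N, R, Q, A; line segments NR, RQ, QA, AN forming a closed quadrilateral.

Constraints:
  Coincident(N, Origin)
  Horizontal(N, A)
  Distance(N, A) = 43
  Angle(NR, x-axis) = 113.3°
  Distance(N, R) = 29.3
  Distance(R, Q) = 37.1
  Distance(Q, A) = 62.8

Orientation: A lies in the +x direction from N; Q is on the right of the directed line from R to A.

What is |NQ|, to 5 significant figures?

21.288

N is at the origin; N and A share the same y with |NA| = 43.0 and A in +x, so A = (43.0, 0). NR runs at 113.3° with |NR| = 29.3, so R = (-11.589, 26.910). Q is determined by |RQ| = 37.1 and |QA| = 62.8 together: it lies at the intersection of circle(R, 37.1) and circle(A, 62.8). With |RA| = 60.862, the foot of the radical line on RA is 9.3388 from R and the perpendicular offset is √(37.1² − 9.3388²) = 35.905. Taking the right-of-RA solution: Q = (-19.089, -9.4236).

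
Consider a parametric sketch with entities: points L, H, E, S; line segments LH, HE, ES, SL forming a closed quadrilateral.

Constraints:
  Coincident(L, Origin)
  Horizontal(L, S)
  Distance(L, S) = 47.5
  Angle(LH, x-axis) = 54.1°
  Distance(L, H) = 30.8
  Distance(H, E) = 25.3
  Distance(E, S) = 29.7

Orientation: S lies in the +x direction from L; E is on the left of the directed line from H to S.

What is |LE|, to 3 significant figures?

52.0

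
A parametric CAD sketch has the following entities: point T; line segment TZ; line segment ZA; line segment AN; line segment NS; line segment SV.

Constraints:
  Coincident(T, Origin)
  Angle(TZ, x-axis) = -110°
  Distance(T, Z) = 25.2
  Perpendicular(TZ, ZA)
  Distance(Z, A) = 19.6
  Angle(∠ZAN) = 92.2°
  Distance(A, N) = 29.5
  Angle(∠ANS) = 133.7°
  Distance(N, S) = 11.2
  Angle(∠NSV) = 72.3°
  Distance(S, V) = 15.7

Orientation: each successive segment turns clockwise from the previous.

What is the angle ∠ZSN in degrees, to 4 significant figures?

63.13°

T is at the origin; TZ runs at -110.0° with length 25.2, so Z = (-8.619, -23.68). TZ is perpendicular to ZA, so ZA runs at 160.0°; with |ZA| = 19.6, A = (-27.04, -16.98). ∠ZAN = 92.2° gives AN at 72.20° from the x-axis; with |AN| = 29.5, N = (-18.02, 11.11). ∠ANS = 133.7° gives NS at 25.90° from the x-axis; with |NS| = 11.2, S = (-7.944, 16.00). Then cos ∠ZSN = SZ·SN / (|SZ||SN|), giving 63.13°.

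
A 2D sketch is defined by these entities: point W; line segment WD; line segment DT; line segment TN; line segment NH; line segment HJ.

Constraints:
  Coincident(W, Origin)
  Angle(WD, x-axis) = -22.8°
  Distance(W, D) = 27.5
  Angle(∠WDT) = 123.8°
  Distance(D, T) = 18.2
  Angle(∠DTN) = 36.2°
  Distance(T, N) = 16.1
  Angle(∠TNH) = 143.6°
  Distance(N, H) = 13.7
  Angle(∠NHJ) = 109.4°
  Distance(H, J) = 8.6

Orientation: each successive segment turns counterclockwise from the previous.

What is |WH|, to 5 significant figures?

15.022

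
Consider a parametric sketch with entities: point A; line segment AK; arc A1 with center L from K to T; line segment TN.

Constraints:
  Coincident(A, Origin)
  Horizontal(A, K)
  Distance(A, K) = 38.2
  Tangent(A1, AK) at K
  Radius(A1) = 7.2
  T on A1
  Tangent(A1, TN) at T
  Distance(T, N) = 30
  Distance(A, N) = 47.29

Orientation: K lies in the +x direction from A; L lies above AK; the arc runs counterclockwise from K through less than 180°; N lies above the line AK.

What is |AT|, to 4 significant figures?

45.74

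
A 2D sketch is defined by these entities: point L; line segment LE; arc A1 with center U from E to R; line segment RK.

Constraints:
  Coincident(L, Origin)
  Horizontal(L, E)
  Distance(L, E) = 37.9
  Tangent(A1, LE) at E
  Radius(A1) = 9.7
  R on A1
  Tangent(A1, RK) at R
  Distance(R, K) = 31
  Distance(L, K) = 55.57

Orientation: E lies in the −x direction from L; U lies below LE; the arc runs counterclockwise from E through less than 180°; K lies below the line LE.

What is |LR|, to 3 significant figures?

48.8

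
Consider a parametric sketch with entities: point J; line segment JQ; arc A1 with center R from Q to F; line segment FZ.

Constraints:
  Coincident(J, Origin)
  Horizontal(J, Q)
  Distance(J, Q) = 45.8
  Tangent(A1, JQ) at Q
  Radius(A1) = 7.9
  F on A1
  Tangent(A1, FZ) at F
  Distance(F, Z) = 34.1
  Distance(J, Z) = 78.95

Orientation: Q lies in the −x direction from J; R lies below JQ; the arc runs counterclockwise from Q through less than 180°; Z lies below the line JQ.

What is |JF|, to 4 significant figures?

52.09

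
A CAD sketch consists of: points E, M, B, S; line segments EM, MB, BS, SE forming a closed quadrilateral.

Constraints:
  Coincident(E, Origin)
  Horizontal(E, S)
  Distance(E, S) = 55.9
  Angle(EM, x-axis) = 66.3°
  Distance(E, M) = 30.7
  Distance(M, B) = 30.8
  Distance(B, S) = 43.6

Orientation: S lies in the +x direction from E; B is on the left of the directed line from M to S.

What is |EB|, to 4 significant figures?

57.41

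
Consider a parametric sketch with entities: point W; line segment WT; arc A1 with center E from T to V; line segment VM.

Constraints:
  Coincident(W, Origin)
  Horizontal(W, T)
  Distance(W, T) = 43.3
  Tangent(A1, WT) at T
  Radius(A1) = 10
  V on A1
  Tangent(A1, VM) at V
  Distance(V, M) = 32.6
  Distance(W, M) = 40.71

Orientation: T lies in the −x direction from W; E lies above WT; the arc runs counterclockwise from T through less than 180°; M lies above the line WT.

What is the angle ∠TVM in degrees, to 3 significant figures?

148°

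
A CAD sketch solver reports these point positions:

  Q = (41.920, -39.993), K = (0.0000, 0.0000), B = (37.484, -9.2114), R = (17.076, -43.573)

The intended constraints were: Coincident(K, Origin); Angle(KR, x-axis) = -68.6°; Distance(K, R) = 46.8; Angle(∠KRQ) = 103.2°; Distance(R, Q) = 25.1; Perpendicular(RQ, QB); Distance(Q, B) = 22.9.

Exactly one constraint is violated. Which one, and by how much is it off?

Distance(Q, B) = 22.9 — off by 8.20.

K = (0.00, 0.00) ✓; KR at -68.60° ✓; |KR| = 46.80 ✓; ∠KRQ = 103.2° ✓; |RQ| = 25.10 ✓; ∠(RQ, QB) = 90.00° ✓; |QB| = 31.10 ✗.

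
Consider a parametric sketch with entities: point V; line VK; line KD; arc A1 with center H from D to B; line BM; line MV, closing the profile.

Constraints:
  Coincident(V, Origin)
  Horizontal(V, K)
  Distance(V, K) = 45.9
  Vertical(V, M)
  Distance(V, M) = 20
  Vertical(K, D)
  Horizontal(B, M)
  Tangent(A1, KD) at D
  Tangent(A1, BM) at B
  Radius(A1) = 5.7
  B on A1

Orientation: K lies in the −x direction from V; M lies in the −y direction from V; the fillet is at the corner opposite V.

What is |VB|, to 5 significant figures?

44.900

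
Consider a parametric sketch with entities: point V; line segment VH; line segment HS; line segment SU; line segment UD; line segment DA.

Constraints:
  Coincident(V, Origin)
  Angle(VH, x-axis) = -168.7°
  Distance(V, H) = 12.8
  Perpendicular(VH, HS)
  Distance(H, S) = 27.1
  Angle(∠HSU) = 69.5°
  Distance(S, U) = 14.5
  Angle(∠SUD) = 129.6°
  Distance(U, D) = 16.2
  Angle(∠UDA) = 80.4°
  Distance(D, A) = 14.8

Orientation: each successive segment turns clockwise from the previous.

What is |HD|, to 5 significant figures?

20.041

∠HSU = 69.5° gives SU at -9.2000° from the x-axis; with |SU| = 14.5, U = (-3.5485, 21.748). ∠SUD = 129.6° gives UD at -59.600° from the x-axis; with |UD| = 16.2, D = (4.6492, 7.7755). Then |HD| = |D − H| = 20.041.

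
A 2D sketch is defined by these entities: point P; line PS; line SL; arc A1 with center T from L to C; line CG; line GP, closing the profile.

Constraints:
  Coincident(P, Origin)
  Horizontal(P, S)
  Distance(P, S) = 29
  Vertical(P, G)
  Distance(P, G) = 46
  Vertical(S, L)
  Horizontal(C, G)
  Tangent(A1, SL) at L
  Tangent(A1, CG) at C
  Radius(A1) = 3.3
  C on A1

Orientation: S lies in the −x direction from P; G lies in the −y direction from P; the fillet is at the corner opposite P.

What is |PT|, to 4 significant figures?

49.84

PG is vertical with |PG| = 46.0 and G on the −y side, so G = (0.000, -46.00). The virtual corner opposite P is at (-29.00, -46.00). Tangency of A1 to SL means the radius TL is perpendicular to SL and tangency of A1 to CG means the radius TC is perpendicular to CG, with radius 3.3, so the center T sits 3.3 in from both sides at T = (-25.70, -42.70). Then |PT| = |T − P| = 49.84.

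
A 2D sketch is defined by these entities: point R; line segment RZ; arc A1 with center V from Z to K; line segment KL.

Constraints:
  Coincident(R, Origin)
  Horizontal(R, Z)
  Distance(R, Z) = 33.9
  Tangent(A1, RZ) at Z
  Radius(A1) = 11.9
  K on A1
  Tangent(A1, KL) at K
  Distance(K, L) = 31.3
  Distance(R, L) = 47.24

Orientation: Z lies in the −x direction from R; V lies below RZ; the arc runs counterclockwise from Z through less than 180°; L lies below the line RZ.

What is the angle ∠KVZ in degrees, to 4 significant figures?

134.5°

R is at the origin; RZ is horizontal with |RZ| = 33.9 and Z on the −x side, so Z = (-33.90, 0.000). Tangency of A1 to RZ means the radius VZ is perpendicular to RZ, so V = Z + (0, -11.9) = (-33.90, -11.90). Since VK ⟂ KL (tangency), |VL| = √(11.9² + 31.3²) = 33.49 regardless of where K sits on A1. So L lies on both circle(R, 47.24) and circle(V, 33.49); the below-RZ intersection is L = (-20.47, -42.57). K is the foot of the tangent from L: K = (-42.39, -20.24).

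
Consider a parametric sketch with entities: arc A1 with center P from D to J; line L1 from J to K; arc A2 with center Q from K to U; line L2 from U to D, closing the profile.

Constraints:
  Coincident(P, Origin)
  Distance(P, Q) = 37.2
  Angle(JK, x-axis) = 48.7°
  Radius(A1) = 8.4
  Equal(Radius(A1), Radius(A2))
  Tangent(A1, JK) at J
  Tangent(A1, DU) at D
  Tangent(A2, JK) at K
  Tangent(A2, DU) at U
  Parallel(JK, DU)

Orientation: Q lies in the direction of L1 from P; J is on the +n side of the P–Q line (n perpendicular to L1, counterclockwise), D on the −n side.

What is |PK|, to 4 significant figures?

38.14

The slot axis is L1's direction at 48.7°, so u = (cos 48.7°, sin 48.7°) = (0.6600, 0.7513) and n = (−sin 48.7°, cos 48.7°) = (-0.7513, 0.6600). P is at the origin and Q lies 37.2 along u from P, so Q = 37.2·u = (24.55, 27.95). Tangency of A1 to both parallel lines with radius 8.4 puts J and D at P ± 8.4·n: J = (-6.311, 5.544), D = (6.311, -5.544). Equal radii place K and U the same way about Q: K = Q + 8.4·n = (18.24, 33.49), U = Q − 8.4·n = (30.86, 22.40). Then |PK| = |K − P| = 38.14.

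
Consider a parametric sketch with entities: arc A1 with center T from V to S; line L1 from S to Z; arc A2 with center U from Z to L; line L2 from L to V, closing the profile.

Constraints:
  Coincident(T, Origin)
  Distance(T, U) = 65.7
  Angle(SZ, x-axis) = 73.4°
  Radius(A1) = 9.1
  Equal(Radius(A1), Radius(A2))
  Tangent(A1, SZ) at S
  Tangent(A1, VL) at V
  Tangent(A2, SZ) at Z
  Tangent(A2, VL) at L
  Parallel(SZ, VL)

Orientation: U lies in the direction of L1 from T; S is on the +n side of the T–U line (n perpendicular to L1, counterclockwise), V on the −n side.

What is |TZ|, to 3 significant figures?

66.3

The slot axis is L1's direction at 73.4°, so u = (cos 73.4°, sin 73.4°) = (0.286, 0.958) and n = (−sin 73.4°, cos 73.4°) = (-0.958, 0.286). T is at the origin and U lies 65.7 along u from T, so U = 65.7·u = (18.8, 63.0). Tangency of A1 to both parallel lines with radius 9.1 puts S and V at T ± 9.1·n: S = (-8.72, 2.60), V = (8.72, -2.60). Equal radii place Z and L the same way about U: Z = U + 9.1·n = (10.0, 65.6), L = U − 9.1·n = (27.5, 60.4). Then |TZ| = |Z − T| = 66.3.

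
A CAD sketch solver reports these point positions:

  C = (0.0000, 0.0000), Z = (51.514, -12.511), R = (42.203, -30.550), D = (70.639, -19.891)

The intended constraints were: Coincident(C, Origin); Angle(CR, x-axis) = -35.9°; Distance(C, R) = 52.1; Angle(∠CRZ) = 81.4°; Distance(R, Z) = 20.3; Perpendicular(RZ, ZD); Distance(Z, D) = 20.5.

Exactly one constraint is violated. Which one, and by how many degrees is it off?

Perpendicular(RZ, ZD) — off by 6.20°.

C = (0.00, 0.00) ✓; CR at -35.90° ✓; |CR| = 52.10 ✓; ∠CRZ = 81.40° ✓; |RZ| = 20.30 ✓; ∠(RZ, ZD) = 83.80° ✗; |ZD| = 20.50 ✓.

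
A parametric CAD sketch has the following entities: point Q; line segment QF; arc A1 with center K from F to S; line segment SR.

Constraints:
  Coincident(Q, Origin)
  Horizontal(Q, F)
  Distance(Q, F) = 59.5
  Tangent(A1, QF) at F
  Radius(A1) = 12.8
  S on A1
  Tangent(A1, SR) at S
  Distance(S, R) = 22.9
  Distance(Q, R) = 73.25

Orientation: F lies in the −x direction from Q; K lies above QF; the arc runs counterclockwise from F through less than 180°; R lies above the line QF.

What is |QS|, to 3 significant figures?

53.0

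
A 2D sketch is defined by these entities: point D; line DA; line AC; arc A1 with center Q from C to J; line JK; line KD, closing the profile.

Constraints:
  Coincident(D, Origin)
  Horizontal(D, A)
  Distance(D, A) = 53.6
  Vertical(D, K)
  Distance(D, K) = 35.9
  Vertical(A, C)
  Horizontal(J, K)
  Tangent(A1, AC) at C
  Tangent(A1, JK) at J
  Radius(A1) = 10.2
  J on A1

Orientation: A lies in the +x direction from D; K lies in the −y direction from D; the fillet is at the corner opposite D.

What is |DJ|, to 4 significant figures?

56.32

The virtual corner opposite D is at (53.60, -35.90). Since A1 is tangent to AC there, QC ⟂ AC and the tangent condition forces QJ to be normal to JK, with radius 10.2, so the center Q sits 10.2 in from both sides at Q = (43.40, -25.70). That places the tangent points at C = (53.60, -25.70) on AC and J = (43.40, -35.90) on JK. Then |DJ| = |J − D| = 56.32.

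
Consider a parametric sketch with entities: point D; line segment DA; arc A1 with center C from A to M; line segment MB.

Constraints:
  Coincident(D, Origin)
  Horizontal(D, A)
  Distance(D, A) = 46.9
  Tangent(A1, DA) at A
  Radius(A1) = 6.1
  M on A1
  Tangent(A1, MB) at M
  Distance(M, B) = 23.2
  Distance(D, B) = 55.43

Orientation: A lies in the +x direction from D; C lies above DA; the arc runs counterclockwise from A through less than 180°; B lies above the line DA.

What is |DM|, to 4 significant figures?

53.34

D is at the origin; DA is horizontal with |DA| = 46.9 and A on the +x side, so A = (46.90, 0.000). A1 meets DA tangentially, so CA is at right angles to DA, so C = A + (0, 6.1) = (46.90, 6.100). Since CM ⟂ MB (tangency), |CB| = √(6.1² + 23.2²) = 23.99 regardless of where M sits on A1. So B lies on both circle(D, 55.43) and circle(C, 23.99); the above-DA intersection is B = (46.55, 30.09). M is the foot of the tangent from B: M = (52.78, 7.736).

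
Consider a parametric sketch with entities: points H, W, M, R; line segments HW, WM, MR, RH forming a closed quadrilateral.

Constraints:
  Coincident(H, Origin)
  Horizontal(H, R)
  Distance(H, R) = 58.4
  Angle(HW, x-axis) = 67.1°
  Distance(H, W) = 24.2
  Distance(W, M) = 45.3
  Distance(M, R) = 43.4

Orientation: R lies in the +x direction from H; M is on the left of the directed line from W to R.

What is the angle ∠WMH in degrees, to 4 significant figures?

13.86°

H is at the origin; H and R share the same y with |HR| = 58.4 and R in +x, so R = (58.4, 0). HW runs at 67.1° with |HW| = 24.2, so W = (9.417, 22.29). M is determined by |WM| = 45.3 and |MR| = 43.4 together: it lies at the intersection of circle(W, 45.3) and circle(R, 43.4). With |WR| = 53.82, the foot of the radical line on WR is 28.47 from W and the perpendicular offset is √(45.3² − 28.47²) = 35.23. Taking the left-of-WR solution: M = (49.93, 42.56).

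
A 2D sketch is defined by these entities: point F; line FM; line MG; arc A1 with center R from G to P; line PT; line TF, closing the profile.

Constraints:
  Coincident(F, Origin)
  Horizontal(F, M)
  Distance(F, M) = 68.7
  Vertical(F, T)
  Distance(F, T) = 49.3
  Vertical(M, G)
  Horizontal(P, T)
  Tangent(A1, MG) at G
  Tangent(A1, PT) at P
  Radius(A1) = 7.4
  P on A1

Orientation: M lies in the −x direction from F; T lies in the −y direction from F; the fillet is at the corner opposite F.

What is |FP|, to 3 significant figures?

78.7

The virtual corner opposite F is at (-68.7, -49.3). Since A1 is tangent to MG there, RG ⟂ MG and A1 meets PT tangentially, so RP is at right angles to PT, with radius 7.4, so the center R sits 7.4 in from both sides at R = (-61.3, -41.9). That places the tangent points at G = (-68.7, -41.9) on MG and P = (-61.3, -49.3) on PT. Then |FP| = |P − F| = 78.7.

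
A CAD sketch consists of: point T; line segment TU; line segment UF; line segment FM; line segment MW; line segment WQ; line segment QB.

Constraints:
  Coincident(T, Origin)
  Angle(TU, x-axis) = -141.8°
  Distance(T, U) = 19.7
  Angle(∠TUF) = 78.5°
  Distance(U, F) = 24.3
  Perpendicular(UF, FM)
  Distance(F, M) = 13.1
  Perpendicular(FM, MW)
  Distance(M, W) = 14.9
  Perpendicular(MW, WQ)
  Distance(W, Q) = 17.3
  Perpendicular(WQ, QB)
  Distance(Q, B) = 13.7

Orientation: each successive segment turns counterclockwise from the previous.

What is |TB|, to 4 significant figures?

30.33

T is at the origin; TU runs at -141.8° with length 19.7, so U = (-15.48, -12.18). ∠TUF = 78.5° gives UF at -40.30° from the x-axis; with |UF| = 24.3, F = (3.051, -27.90). UF ⟂ FM, so FM runs at 49.70°; with |FM| = 13.1, M = (11.52, -17.91). The perpendicularity gives MW at right angles to FM, so MW runs at 139.7°; with |MW| = 14.9, W = (0.1606, -8.272). The perpendicularity gives WQ at right angles to MW, so WQ runs at -130.3°; with |WQ| = 17.3, Q = (-11.03, -21.47). WQ is perpendicular to QB, so QB runs at -40.30°; with |QB| = 13.7, B = (-0.5803, -30.33). Then |TB| = |B − T| = 30.33.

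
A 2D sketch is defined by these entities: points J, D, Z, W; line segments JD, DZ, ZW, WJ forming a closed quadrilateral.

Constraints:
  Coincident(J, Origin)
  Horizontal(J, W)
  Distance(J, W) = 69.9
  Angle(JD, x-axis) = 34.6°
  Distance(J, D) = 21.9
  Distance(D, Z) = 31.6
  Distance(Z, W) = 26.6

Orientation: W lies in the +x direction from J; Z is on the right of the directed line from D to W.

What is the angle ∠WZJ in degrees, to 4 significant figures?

160.3°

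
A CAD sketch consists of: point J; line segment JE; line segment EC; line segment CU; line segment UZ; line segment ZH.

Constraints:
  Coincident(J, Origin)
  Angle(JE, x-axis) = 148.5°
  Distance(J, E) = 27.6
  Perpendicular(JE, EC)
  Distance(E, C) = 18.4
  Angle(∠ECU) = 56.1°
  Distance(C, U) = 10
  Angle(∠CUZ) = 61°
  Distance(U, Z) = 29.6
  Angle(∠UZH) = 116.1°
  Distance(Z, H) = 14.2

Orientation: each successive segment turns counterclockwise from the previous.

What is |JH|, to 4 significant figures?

57.56

J is at the origin; JE runs at 148.5° with length 27.6, so E = (-23.53, 14.42). JE ⟂ EC, so EC runs at -121.5°; with |EC| = 18.4, C = (-33.15, -1.268). ∠ECU = 56.1° gives CU at 2.400° from the x-axis; with |CU| = 10.0, U = (-23.16, -0.8489). ∠CUZ = 61.0° gives UZ at 121.4° from the x-axis; with |UZ| = 29.6, Z = (-38.58, 24.42). ∠UZH = 116.1° gives ZH at -174.7° from the x-axis; with |ZH| = 14.2, H = (-52.72, 23.10). Then |JH| = |H − J| = 57.56.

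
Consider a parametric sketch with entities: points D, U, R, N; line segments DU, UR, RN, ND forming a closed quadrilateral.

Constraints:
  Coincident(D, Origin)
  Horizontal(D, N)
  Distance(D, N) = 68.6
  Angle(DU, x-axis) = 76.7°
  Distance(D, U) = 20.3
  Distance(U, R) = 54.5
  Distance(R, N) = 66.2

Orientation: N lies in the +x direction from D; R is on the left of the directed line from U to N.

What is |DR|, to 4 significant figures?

72.96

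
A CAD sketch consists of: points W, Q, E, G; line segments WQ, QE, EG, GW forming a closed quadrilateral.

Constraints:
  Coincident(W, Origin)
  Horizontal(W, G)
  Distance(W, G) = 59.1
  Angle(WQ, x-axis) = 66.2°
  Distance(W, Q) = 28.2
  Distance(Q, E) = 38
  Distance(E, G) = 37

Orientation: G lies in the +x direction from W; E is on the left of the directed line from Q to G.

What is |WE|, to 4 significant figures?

59.74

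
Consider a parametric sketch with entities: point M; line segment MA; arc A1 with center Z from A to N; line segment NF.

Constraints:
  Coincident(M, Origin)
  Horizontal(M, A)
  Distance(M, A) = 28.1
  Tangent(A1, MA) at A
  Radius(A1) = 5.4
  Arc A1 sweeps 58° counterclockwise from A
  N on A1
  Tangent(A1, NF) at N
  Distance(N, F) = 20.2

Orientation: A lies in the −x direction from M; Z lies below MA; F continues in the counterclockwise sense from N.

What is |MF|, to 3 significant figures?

47.6

M is at the origin; MA is horizontal with |MA| = 28.1 and A on the −x side, so A = (-28.1, 0.00). Tangency of A1 to MA means the radius ZA is perpendicular to MA, so Z = A + (0, -5.4) = (-28.1, -5.40). On A1, A sits at bearing 90° from Z; a 58° counterclockwise sweep puts N at bearing 148°, so N = Z + 5.4·(cos 148°, sin 148°) = (-32.7, -2.54). Tangency of A1 to NF means the radius ZN is perpendicular to NF, so NF runs along (−sin 148°, cos 148°); with |NF| = 20.2, F = (-43.4, -19.7). Then |MF| = |F − M| = 47.6.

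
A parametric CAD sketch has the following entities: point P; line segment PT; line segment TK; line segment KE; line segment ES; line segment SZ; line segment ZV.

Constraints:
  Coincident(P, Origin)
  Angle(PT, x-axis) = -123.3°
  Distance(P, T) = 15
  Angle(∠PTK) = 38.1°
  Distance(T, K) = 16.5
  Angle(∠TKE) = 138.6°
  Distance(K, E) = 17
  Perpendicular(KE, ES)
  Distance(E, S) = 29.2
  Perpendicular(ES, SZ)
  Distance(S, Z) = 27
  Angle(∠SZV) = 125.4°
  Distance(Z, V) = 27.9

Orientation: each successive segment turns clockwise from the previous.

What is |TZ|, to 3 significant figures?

18.4

The perpendicularity gives ES at right angles to KE, so ES runs at -36.6°; with |ES| = 29.2, S = (24.0, 0.143). ES ⟂ SZ, so SZ runs at -127°; with |SZ| = 27.0, Z = (7.86, -21.5). Then |TZ| = |Z − T| = 18.4.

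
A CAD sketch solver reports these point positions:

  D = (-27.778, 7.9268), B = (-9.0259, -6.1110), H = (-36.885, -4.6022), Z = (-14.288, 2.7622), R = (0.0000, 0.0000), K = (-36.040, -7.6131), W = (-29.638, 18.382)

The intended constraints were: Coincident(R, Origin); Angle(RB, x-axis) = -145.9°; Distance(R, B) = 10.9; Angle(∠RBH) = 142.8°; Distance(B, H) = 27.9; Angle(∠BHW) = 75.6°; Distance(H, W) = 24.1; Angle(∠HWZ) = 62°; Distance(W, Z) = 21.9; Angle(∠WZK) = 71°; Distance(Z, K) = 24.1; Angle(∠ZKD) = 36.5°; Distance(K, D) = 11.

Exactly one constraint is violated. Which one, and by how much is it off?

Distance(K, D) = 11 — off by 6.60.

R = (0.00, 0.00) ✓; RB at -145.9° ✓; |RB| = 10.90 ✓; ∠RBH = 142.8° ✓; |BH| = 27.90 ✓; ∠BHW = 75.60° ✓; |HW| = 24.10 ✓; ∠HWZ = 62.00° ✓; |WZ| = 21.90 ✓; ∠WZK = 71.00° ✓; |ZK| = 24.10 ✓; ∠ZKD = 36.50° ✓; |KD| = 17.60 ✗.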